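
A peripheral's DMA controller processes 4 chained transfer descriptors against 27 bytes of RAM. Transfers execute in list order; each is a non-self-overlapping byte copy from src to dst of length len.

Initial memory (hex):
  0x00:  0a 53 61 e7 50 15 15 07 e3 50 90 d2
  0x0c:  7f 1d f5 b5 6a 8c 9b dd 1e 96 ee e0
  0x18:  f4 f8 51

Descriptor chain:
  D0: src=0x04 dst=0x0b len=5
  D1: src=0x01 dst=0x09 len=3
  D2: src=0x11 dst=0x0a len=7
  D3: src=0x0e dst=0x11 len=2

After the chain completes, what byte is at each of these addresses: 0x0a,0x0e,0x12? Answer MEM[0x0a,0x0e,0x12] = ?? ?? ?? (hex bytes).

[0] 0x04->0x0b len=5 : 50 15 15 07 e3
[1] 0x01->0x09 len=3 : 53 61 e7
[2] 0x11->0x0a len=7 : 8c 9b dd 1e 96 ee e0
[3] 0x0e->0x11 len=2 : 96 ee
query mem[0x0a]=0x8c, mem[0x0e]=0x96, mem[0x12]=0xee

MEM[0x0a,0x0e,0x12] = 8c 96 ee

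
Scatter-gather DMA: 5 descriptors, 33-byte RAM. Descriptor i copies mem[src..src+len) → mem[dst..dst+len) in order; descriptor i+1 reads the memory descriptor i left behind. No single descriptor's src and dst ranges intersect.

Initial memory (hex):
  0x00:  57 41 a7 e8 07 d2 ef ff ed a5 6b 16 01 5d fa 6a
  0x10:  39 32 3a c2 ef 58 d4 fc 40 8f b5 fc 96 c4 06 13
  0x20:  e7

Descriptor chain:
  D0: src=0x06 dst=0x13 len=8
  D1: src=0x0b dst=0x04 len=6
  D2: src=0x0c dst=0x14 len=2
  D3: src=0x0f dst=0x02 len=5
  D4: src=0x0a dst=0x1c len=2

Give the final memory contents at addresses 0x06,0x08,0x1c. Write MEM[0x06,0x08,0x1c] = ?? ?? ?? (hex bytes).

[0] 0x06->0x13 len=8 : ef ff ed a5 6b 16 01 5d
[1] 0x0b->0x04 len=6 : 16 01 5d fa 6a 39
[2] 0x0c->0x14 len=2 : 01 5d
[3] 0x0f->0x02 len=5 : 6a 39 32 3a ef
[4] 0x0a->0x1c len=2 : 6b 16
query mem[0x06]=0xef, mem[0x08]=0x6a, mem[0x1c]=0x6b

MEM[0x06,0x08,0x1c] = ef 6a 6b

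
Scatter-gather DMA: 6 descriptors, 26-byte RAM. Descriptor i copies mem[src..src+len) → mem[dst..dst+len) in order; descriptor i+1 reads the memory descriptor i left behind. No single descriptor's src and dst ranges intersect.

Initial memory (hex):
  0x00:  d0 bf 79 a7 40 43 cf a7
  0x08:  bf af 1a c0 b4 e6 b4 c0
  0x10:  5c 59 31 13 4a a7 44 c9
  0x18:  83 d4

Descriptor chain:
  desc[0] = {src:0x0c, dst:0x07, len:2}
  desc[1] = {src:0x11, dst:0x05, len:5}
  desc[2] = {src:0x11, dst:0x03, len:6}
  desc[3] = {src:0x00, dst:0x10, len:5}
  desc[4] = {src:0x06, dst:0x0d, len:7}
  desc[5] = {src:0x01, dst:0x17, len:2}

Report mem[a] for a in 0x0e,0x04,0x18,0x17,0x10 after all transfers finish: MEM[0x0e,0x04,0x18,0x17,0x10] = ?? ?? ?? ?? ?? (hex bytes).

MEM[0x0e,0x04,0x18,0x17,0x10] = a7 31 79 bf a7

#0 dst[0x07+2] := {0xb4,0xe6}
#1 dst[0x05+5] := {0x59,0x31,0x13,0x4a,0xa7}
#2 dst[0x03+6] := {0x59,0x31,0x13,0x4a,0xa7,0x44}
#3 dst[0x10+5] := {0xd0,0xbf,0x79,0x59,0x31}
#4 dst[0x0d+7] := {0x4a,0xa7,0x44,0xa7,0x1a,0xc0,0xb4}
#5 dst[0x17+2] := {0xbf,0x79}
query mem[0x0e]=0xa7, mem[0x04]=0x31, mem[0x18]=0x79, mem[0x17]=0xbf, mem[0x10]=0xa7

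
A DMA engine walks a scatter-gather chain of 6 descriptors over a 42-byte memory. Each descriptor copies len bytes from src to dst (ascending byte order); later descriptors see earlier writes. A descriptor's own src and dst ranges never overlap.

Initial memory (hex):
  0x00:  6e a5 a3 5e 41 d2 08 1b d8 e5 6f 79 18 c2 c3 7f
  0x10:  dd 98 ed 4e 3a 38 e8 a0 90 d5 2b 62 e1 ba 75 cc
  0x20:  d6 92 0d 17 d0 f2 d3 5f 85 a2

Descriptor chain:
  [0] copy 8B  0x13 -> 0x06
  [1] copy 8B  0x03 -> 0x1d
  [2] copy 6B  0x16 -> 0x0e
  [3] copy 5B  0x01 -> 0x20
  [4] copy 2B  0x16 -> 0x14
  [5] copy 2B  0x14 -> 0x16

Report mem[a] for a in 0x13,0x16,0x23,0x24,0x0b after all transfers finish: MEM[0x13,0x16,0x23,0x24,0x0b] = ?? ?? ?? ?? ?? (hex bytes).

MEM[0x13,0x16,0x23,0x24,0x0b] = 62 e8 41 d2 90

  after D0: wrote 8B at 0x06 = 4e3a38e8a090d52b
  after D1: wrote 8B at 0x1d = 5e41d24e3a38e8a0
  after D2: wrote 6B at 0x0e = e8a090d52b62
  after D3: wrote 5B at 0x20 = a5a35e41d2
  after D4: wrote 2B at 0x14 = e8a0
  after D5: wrote 2B at 0x16 = e8a0
query mem[0x13]=0x62, mem[0x16]=0xe8, mem[0x23]=0x41, mem[0x24]=0xd2, mem[0x0b]=0x90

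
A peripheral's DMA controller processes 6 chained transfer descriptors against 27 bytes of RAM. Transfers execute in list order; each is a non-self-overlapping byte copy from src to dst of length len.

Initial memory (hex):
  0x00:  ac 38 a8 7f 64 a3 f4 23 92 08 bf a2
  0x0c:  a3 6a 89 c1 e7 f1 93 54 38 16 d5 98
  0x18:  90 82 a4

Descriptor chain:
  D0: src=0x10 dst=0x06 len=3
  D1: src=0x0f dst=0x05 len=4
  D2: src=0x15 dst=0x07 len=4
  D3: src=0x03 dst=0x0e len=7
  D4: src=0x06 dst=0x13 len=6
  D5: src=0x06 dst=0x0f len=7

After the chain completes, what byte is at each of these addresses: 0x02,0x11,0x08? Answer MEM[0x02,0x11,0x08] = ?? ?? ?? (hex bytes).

MEM[0x02,0x11,0x08] = a8 d5 d5

[0] 0x10->0x06 len=3 : e7 f1 93
[1] 0x0f->0x05 len=4 : c1 e7 f1 93
[2] 0x15->0x07 len=4 : 16 d5 98 90
[3] 0x03->0x0e len=7 : 7f 64 c1 e7 16 d5 98
[4] 0x06->0x13 len=6 : e7 16 d5 98 90 a2
[5] 0x06->0x0f len=7 : e7 16 d5 98 90 a2 a3
query mem[0x02]=0xa8, mem[0x11]=0xd5, mem[0x08]=0xd5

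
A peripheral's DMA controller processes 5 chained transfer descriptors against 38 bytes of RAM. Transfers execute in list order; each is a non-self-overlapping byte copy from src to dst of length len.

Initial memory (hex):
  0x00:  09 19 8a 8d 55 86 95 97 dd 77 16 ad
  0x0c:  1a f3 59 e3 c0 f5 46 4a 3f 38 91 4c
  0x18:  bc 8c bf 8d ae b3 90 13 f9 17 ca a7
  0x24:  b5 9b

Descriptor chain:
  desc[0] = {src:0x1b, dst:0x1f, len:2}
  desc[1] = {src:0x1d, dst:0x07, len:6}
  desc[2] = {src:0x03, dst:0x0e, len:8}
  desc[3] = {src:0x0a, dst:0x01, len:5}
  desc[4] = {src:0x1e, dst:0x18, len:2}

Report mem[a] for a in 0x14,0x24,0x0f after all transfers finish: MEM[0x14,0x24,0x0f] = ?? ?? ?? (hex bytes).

MEM[0x14,0x24,0x0f] = 8d b5 55

#0 dst[0x1f+2] := {0x8d,0xae}
#1 dst[0x07+6] := {0xb3,0x90,0x8d,0xae,0x17,0xca}
#2 dst[0x0e+8] := {0x8d,0x55,0x86,0x95,0xb3,0x90,0x8d,0xae}
#3 dst[0x01+5] := {0xae,0x17,0xca,0xf3,0x8d}
#4 dst[0x18+2] := {0x90,0x8d}
query mem[0x14]=0x8d, mem[0x24]=0xb5, mem[0x0f]=0x55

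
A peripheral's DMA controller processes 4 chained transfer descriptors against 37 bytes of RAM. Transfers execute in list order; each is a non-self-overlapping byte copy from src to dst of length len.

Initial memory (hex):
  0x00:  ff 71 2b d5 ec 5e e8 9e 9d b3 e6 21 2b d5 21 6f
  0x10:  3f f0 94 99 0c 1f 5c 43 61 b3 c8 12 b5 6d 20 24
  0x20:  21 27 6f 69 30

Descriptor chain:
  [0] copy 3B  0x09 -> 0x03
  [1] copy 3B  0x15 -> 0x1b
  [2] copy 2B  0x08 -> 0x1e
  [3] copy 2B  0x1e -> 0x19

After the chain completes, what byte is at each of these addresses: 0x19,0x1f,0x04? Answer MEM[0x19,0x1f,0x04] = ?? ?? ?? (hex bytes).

MEM[0x19,0x1f,0x04] = 9d b3 e6

  after D0: wrote 3B at 0x03 = b3e621
  after D1: wrote 3B at 0x1b = 1f5c43
  after D2: wrote 2B at 0x1e = 9db3
  after D3: wrote 2B at 0x19 = 9db3
query mem[0x19]=0x9d, mem[0x1f]=0xb3, mem[0x04]=0xe6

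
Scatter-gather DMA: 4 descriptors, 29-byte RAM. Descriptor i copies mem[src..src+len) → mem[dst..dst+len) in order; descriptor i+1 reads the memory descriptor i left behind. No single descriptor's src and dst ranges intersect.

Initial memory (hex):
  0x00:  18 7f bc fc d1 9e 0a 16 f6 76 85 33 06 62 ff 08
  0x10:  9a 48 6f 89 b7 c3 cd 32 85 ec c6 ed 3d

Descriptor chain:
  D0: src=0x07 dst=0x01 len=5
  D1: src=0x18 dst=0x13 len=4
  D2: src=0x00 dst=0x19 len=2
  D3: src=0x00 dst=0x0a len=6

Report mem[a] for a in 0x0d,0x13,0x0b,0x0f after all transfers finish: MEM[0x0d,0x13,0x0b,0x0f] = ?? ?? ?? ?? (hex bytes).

MEM[0x0d,0x13,0x0b,0x0f] = 76 85 16 33

[0] 0x07->0x01 len=5 : 16 f6 76 85 33
[1] 0x18->0x13 len=4 : 85 ec c6 ed
[2] 0x00->0x19 len=2 : 18 16
[3] 0x00->0x0a len=6 : 18 16 f6 76 85 33
query mem[0x0d]=0x76, mem[0x13]=0x85, mem[0x0b]=0x16, mem[0x0f]=0x33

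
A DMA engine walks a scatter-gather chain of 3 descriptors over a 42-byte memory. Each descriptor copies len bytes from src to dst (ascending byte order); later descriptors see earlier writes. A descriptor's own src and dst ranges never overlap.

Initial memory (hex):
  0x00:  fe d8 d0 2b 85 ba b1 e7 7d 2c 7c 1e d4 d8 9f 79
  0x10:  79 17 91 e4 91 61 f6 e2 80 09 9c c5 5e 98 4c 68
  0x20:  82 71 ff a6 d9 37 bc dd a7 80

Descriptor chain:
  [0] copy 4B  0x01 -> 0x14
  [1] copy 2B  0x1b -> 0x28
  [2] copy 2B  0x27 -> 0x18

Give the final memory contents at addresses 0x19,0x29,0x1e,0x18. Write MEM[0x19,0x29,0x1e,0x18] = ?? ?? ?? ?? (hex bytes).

MEM[0x19,0x29,0x1e,0x18] = c5 5e 4c dd

[0] 0x01->0x14 len=4 : d8 d0 2b 85
[1] 0x1b->0x28 len=2 : c5 5e
[2] 0x27->0x18 len=2 : dd c5
query mem[0x19]=0xc5, mem[0x29]=0x5e, mem[0x1e]=0x4c, mem[0x18]=0xdd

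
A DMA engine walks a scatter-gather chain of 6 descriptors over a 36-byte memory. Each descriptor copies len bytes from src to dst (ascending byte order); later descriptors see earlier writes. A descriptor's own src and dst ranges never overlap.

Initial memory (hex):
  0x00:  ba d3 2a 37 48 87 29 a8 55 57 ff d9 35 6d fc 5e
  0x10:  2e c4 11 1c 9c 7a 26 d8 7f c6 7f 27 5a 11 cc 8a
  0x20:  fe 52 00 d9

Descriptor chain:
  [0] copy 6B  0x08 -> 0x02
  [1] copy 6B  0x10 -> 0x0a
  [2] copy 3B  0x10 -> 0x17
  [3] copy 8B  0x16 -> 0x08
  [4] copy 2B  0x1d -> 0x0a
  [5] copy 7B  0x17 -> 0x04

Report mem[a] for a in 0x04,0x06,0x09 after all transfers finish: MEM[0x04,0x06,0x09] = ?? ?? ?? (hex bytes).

D0: mem[0x02..0x07] <- [55 57 ff d9 35 6d]
D1: mem[0x0a..0x0f] <- [2e c4 11 1c 9c 7a]
D2: mem[0x17..0x19] <- [2e c4 11]
D3: mem[0x08..0x0f] <- [26 2e c4 11 7f 27 5a 11]
D4: mem[0x0a..0x0b] <- [11 cc]
D5: mem[0x04..0x0a] <- [2e c4 11 7f 27 5a 11]
query mem[0x04]=0x2e, mem[0x06]=0x11, mem[0x09]=0x5a

MEM[0x04,0x06,0x09] = 2e 11 5a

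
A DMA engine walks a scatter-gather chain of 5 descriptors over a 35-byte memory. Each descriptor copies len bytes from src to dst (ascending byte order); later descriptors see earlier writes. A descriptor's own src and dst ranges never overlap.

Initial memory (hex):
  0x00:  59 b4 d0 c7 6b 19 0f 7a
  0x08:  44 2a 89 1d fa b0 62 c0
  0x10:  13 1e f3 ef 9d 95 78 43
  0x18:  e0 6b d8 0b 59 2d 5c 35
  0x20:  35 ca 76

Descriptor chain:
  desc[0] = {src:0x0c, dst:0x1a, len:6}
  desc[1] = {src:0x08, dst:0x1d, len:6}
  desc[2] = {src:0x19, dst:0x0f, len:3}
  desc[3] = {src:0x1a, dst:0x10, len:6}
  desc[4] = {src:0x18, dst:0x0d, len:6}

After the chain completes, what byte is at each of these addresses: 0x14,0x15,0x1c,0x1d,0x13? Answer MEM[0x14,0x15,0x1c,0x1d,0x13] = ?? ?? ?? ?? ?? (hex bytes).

[0] 0x0c->0x1a len=6 : fa b0 62 c0 13 1e
[1] 0x08->0x1d len=6 : 44 2a 89 1d fa b0
[2] 0x19->0x0f len=3 : 6b fa b0
[3] 0x1a->0x10 len=6 : fa b0 62 44 2a 89
[4] 0x18->0x0d len=6 : e0 6b fa b0 62 44
query mem[0x14]=0x2a, mem[0x15]=0x89, mem[0x1c]=0x62, mem[0x1d]=0x44, mem[0x13]=0x44

MEM[0x14,0x15,0x1c,0x1d,0x13] = 2a 89 62 44 44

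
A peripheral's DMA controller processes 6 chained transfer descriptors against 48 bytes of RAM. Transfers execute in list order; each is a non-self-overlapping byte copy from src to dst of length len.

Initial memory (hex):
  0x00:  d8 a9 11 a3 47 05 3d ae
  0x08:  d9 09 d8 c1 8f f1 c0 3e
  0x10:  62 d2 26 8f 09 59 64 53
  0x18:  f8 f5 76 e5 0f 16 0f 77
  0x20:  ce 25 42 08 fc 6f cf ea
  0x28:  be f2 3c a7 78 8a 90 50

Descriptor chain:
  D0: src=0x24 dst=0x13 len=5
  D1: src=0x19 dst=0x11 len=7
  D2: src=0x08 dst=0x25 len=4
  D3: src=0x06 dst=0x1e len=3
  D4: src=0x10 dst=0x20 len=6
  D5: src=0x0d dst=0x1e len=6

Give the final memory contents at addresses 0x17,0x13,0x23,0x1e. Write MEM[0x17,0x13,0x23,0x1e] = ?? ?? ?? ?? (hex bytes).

#0 dst[0x13+5] := {0xfc,0x6f,0xcf,0xea,0xbe}
#1 dst[0x11+7] := {0xf5,0x76,0xe5,0x0f,0x16,0x0f,0x77}
#2 dst[0x25+4] := {0xd9,0x09,0xd8,0xc1}
#3 dst[0x1e+3] := {0x3d,0xae,0xd9}
#4 dst[0x20+6] := {0x62,0xf5,0x76,0xe5,0x0f,0x16}
#5 dst[0x1e+6] := {0xf1,0xc0,0x3e,0x62,0xf5,0x76}
query mem[0x17]=0x77, mem[0x13]=0xe5, mem[0x23]=0x76, mem[0x1e]=0xf1

MEM[0x17,0x13,0x23,0x1e] = 77 e5 76 f1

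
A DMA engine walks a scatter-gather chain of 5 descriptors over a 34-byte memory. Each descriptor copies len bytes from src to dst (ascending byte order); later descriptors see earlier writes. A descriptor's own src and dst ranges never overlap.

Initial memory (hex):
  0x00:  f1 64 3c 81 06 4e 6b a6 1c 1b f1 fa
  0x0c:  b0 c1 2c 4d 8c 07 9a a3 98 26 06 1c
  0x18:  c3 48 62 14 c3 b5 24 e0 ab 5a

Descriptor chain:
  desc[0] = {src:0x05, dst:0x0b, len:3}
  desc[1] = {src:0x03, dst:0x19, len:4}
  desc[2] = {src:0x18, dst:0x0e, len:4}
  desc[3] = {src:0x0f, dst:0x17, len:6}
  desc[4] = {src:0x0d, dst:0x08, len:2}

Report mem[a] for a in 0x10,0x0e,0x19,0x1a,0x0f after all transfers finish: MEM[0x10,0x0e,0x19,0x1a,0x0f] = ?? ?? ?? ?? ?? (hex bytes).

D0: mem[0x0b..0x0d] <- [4e 6b a6]
D1: mem[0x19..0x1c] <- [81 06 4e 6b]
D2: mem[0x0e..0x11] <- [c3 81 06 4e]
D3: mem[0x17..0x1c] <- [81 06 4e 9a a3 98]
D4: mem[0x08..0x09] <- [a6 c3]
query mem[0x10]=0x06, mem[0x0e]=0xc3, mem[0x19]=0x4e, mem[0x1a]=0x9a, mem[0x0f]=0x81

MEM[0x10,0x0e,0x19,0x1a,0x0f] = 06 c3 4e 9a 81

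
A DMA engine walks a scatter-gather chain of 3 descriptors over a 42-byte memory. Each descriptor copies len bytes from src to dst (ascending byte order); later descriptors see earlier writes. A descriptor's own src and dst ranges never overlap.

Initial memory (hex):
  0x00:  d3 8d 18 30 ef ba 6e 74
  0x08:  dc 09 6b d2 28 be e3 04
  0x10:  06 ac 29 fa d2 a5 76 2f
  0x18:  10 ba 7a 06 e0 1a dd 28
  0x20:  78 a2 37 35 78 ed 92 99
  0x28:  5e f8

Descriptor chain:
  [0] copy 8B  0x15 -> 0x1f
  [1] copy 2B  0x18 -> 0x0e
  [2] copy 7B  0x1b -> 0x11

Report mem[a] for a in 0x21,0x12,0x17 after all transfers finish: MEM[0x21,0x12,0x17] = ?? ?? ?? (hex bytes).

  after D0: wrote 8B at 0x1f = a5762f10ba7a06e0
  after D1: wrote 2B at 0x0e = 10ba
  after D2: wrote 7B at 0x11 = 06e01adda5762f
query mem[0x21]=0x2f, mem[0x12]=0xe0, mem[0x17]=0x2f

MEM[0x21,0x12,0x17] = 2f e0 2f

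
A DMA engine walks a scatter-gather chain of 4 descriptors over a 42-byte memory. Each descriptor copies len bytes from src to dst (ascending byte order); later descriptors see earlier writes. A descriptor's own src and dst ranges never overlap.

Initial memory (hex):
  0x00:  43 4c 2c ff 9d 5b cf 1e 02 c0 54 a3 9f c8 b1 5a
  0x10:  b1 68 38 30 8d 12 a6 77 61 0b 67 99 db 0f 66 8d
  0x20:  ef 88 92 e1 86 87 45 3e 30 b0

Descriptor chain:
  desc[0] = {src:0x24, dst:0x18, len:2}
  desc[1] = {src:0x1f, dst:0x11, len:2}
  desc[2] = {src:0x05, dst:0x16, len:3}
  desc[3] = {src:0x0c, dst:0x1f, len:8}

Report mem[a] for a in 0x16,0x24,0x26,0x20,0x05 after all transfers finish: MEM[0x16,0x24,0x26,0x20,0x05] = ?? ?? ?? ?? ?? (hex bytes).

  after D0: wrote 2B at 0x18 = 8687
  after D1: wrote 2B at 0x11 = 8def
  after D2: wrote 3B at 0x16 = 5bcf1e
  after D3: wrote 8B at 0x1f = 9fc8b15ab18def30
query mem[0x16]=0x5b, mem[0x24]=0x8d, mem[0x26]=0x30, mem[0x20]=0xc8, mem[0x05]=0x5b

MEM[0x16,0x24,0x26,0x20,0x05] = 5b 8d 30 c8 5b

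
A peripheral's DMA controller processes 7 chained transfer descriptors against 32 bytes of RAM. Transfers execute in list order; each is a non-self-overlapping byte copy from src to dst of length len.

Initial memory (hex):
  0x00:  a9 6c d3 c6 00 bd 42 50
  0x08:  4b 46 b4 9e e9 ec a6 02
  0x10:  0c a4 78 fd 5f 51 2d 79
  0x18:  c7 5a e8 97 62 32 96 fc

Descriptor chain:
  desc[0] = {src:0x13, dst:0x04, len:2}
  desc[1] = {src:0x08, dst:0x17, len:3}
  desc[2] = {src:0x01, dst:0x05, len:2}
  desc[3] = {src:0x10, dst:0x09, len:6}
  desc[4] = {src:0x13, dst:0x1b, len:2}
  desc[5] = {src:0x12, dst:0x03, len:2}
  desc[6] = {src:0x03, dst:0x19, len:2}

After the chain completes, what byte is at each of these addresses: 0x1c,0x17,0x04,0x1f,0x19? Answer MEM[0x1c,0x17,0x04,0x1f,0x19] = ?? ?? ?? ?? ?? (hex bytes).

#0 dst[0x04+2] := {0xfd,0x5f}
#1 dst[0x17+3] := {0x4b,0x46,0xb4}
#2 dst[0x05+2] := {0x6c,0xd3}
#3 dst[0x09+6] := {0x0c,0xa4,0x78,0xfd,0x5f,0x51}
#4 dst[0x1b+2] := {0xfd,0x5f}
#5 dst[0x03+2] := {0x78,0xfd}
#6 dst[0x19+2] := {0x78,0xfd}
query mem[0x1c]=0x5f, mem[0x17]=0x4b, mem[0x04]=0xfd, mem[0x1f]=0xfc, mem[0x19]=0x78

MEM[0x1c,0x17,0x04,0x1f,0x19] = 5f 4b fd fc 78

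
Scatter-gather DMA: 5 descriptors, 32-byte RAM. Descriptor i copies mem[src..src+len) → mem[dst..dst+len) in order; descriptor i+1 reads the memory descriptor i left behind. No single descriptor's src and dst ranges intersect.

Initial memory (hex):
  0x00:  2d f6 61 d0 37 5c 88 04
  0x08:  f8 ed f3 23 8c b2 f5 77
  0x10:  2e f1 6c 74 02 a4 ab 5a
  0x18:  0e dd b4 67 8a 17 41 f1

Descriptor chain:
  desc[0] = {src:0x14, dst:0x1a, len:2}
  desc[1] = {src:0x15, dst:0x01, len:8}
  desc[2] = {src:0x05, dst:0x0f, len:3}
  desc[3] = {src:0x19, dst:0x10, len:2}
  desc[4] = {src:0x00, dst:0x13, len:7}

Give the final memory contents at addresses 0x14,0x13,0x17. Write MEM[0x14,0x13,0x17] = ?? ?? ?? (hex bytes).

  after D0: wrote 2B at 0x1a = 02a4
  after D1: wrote 8B at 0x01 = a4ab5a0edd02a48a
  after D2: wrote 3B at 0x0f = dd02a4
  after D3: wrote 2B at 0x10 = dd02
  after D4: wrote 7B at 0x13 = 2da4ab5a0edd02
query mem[0x14]=0xa4, mem[0x13]=0x2d, mem[0x17]=0x0e

MEM[0x14,0x13,0x17] = a4 2d 0e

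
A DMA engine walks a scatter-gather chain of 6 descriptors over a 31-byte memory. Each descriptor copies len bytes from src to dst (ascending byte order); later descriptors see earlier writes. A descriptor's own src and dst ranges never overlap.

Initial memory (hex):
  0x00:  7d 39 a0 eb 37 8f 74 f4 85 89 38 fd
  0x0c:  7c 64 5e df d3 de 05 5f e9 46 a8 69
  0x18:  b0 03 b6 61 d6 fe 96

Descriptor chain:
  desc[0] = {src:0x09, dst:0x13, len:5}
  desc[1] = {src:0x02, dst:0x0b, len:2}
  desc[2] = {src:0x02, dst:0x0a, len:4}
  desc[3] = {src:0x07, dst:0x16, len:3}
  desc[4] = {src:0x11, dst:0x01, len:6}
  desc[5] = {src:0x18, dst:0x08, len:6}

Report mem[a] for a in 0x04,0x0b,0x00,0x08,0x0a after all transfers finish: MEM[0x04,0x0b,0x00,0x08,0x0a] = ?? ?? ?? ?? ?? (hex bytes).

MEM[0x04,0x0b,0x00,0x08,0x0a] = 38 61 7d 89 b6

  after D0: wrote 5B at 0x13 = 8938fd7c64
  after D1: wrote 2B at 0x0b = a0eb
  after D2: wrote 4B at 0x0a = a0eb378f
  after D3: wrote 3B at 0x16 = f48589
  after D4: wrote 6B at 0x01 = de058938fdf4
  after D5: wrote 6B at 0x08 = 8903b661d6fe
query mem[0x04]=0x38, mem[0x0b]=0x61, mem[0x00]=0x7d, mem[0x08]=0x89, mem[0x0a]=0xb6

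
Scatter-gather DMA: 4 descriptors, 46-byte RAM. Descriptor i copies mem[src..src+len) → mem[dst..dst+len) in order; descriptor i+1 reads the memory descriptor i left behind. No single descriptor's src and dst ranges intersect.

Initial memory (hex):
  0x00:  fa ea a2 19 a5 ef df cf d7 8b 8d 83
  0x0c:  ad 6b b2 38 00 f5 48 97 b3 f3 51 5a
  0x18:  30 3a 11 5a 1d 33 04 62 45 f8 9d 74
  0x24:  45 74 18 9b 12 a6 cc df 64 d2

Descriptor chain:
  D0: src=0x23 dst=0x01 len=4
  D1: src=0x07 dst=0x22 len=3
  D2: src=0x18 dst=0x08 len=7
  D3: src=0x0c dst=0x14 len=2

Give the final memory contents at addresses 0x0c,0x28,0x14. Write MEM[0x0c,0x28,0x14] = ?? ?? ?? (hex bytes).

MEM[0x0c,0x28,0x14] = 1d 12 1d

#0 dst[0x01+4] := {0x74,0x45,0x74,0x18}
#1 dst[0x22+3] := {0xcf,0xd7,0x8b}
#2 dst[0x08+7] := {0x30,0x3a,0x11,0x5a,0x1d,0x33,0x04}
#3 dst[0x14+2] := {0x1d,0x33}
query mem[0x0c]=0x1d, mem[0x28]=0x12, mem[0x14]=0x1d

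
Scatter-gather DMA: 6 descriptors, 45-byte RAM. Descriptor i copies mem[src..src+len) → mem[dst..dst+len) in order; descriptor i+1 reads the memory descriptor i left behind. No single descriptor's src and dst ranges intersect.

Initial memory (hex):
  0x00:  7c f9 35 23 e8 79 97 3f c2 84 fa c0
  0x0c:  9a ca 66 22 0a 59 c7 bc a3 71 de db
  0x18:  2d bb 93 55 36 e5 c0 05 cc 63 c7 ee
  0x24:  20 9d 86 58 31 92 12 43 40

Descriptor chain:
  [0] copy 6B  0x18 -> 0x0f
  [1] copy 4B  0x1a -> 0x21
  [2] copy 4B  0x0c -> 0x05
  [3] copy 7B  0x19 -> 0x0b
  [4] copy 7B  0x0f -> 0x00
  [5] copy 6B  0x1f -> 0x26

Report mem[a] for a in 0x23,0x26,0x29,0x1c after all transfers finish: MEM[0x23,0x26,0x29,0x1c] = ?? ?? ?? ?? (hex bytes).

[0] 0x18->0x0f len=6 : 2d bb 93 55 36 e5
[1] 0x1a->0x21 len=4 : 93 55 36 e5
[2] 0x0c->0x05 len=4 : 9a ca 66 2d
[3] 0x19->0x0b len=7 : bb 93 55 36 e5 c0 05
[4] 0x0f->0x00 len=7 : e5 c0 05 55 36 e5 71
[5] 0x1f->0x26 len=6 : 05 cc 93 55 36 e5
query mem[0x23]=0x36, mem[0x26]=0x05, mem[0x29]=0x55, mem[0x1c]=0x36

MEM[0x23,0x26,0x29,0x1c] = 36 05 55 36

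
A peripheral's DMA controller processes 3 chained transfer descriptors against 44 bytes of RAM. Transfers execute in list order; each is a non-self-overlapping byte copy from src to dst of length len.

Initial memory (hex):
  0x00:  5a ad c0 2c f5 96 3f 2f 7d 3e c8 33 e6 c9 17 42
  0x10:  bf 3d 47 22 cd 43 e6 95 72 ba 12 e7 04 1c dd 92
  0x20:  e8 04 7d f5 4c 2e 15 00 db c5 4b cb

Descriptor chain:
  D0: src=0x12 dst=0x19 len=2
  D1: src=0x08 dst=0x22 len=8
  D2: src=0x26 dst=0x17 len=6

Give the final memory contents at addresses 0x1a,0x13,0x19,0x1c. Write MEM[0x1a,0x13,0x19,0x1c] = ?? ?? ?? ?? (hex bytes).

D0: mem[0x19..0x1a] <- [47 22]
D1: mem[0x22..0x29] <- [7d 3e c8 33 e6 c9 17 42]
D2: mem[0x17..0x1c] <- [e6 c9 17 42 4b cb]
query mem[0x1a]=0x42, mem[0x13]=0x22, mem[0x19]=0x17, mem[0x1c]=0xcb

MEM[0x1a,0x13,0x19,0x1c] = 42 22 17 cb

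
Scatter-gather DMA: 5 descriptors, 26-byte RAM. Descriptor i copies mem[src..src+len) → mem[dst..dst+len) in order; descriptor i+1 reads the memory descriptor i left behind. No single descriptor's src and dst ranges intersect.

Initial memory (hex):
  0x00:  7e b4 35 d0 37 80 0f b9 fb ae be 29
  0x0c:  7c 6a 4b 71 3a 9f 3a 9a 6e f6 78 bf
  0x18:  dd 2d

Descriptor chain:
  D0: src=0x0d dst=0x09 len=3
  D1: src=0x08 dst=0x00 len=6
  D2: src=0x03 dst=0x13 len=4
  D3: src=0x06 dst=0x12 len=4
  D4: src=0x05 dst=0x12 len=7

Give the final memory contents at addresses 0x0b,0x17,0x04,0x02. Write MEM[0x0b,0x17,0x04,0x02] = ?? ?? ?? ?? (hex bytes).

MEM[0x0b,0x17,0x04,0x02] = 71 4b 7c 4b

D0: mem[0x09..0x0b] <- [6a 4b 71]
D1: mem[0x00..0x05] <- [fb 6a 4b 71 7c 6a]
D2: mem[0x13..0x16] <- [71 7c 6a 0f]
D3: mem[0x12..0x15] <- [0f b9 fb 6a]
D4: mem[0x12..0x18] <- [6a 0f b9 fb 6a 4b 71]
query mem[0x0b]=0x71, mem[0x17]=0x4b, mem[0x04]=0x7c, mem[0x02]=0x4b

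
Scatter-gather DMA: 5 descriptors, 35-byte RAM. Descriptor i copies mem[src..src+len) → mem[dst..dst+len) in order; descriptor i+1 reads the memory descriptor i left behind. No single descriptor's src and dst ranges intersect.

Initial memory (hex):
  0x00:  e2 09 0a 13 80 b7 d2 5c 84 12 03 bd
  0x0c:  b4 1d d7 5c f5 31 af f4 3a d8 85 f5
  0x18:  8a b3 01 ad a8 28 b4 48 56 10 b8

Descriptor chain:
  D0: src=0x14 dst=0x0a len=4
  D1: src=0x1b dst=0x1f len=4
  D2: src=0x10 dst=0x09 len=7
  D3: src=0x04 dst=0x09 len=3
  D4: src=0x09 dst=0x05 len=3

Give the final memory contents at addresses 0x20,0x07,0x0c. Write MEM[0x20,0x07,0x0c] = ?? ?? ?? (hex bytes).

#0 dst[0x0a+4] := {0x3a,0xd8,0x85,0xf5}
#1 dst[0x1f+4] := {0xad,0xa8,0x28,0xb4}
#2 dst[0x09+7] := {0xf5,0x31,0xaf,0xf4,0x3a,0xd8,0x85}
#3 dst[0x09+3] := {0x80,0xb7,0xd2}
#4 dst[0x05+3] := {0x80,0xb7,0xd2}
query mem[0x20]=0xa8, mem[0x07]=0xd2, mem[0x0c]=0xf4

MEM[0x20,0x07,0x0c] = a8 d2 f4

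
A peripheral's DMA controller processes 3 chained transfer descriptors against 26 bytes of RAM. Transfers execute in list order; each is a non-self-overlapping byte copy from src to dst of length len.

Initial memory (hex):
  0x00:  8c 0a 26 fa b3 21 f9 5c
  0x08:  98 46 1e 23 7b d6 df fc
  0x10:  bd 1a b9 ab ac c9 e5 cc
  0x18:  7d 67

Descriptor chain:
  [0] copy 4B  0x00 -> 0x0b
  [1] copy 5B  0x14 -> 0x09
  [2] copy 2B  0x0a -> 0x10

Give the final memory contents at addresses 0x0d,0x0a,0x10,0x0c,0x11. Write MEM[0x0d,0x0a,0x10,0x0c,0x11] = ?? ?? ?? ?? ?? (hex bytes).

MEM[0x0d,0x0a,0x10,0x0c,0x11] = 7d c9 c9 cc e5

D0: mem[0x0b..0x0e] <- [8c 0a 26 fa]
D1: mem[0x09..0x0d] <- [ac c9 e5 cc 7d]
D2: mem[0x10..0x11] <- [c9 e5]
query mem[0x0d]=0x7d, mem[0x0a]=0xc9, mem[0x10]=0xc9, mem[0x0c]=0xcc, mem[0x11]=0xe5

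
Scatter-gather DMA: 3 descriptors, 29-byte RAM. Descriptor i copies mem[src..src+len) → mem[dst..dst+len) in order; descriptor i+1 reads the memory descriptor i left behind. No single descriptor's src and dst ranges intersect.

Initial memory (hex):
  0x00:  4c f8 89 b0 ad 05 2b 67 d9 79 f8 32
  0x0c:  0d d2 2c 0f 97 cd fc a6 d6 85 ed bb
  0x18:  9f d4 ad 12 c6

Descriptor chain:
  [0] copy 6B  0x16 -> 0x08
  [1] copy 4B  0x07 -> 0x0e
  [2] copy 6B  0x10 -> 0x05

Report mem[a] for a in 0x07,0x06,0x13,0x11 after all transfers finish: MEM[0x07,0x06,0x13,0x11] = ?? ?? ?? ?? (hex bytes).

#0 dst[0x08+6] := {0xed,0xbb,0x9f,0xd4,0xad,0x12}
#1 dst[0x0e+4] := {0x67,0xed,0xbb,0x9f}
#2 dst[0x05+6] := {0xbb,0x9f,0xfc,0xa6,0xd6,0x85}
query mem[0x07]=0xfc, mem[0x06]=0x9f, mem[0x13]=0xa6, mem[0x11]=0x9f

MEM[0x07,0x06,0x13,0x11] = fc 9f a6 9f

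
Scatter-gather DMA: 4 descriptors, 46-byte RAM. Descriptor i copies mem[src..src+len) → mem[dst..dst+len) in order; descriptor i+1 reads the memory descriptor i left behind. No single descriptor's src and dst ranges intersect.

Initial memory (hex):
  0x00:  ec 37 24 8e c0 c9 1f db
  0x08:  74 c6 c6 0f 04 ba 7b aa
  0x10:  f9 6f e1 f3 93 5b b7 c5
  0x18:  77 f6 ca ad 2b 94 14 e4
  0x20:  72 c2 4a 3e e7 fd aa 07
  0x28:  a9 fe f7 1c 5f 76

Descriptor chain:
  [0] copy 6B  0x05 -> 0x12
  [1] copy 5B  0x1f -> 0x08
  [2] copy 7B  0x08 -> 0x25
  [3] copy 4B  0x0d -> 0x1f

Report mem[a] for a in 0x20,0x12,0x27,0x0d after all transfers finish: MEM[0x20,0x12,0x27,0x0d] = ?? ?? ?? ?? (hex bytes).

D0: mem[0x12..0x17] <- [c9 1f db 74 c6 c6]
D1: mem[0x08..0x0c] <- [e4 72 c2 4a 3e]
D2: mem[0x25..0x2b] <- [e4 72 c2 4a 3e ba 7b]
D3: mem[0x1f..0x22] <- [ba 7b aa f9]
query mem[0x20]=0x7b, mem[0x12]=0xc9, mem[0x27]=0xc2, mem[0x0d]=0xba

MEM[0x20,0x12,0x27,0x0d] = 7b c9 c2 ba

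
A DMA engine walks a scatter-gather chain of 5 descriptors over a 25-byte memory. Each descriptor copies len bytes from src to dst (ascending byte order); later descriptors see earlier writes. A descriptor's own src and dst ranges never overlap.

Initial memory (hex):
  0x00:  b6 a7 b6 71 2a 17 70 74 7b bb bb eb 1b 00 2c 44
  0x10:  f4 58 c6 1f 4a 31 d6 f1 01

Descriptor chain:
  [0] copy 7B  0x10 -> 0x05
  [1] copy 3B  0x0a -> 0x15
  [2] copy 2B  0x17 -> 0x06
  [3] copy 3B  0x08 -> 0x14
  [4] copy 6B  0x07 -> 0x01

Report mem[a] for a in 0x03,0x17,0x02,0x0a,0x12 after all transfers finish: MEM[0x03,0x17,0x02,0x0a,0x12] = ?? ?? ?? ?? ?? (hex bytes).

MEM[0x03,0x17,0x02,0x0a,0x12] = 4a 1b 1f 31 c6

#0 dst[0x05+7] := {0xf4,0x58,0xc6,0x1f,0x4a,0x31,0xd6}
#1 dst[0x15+3] := {0x31,0xd6,0x1b}
#2 dst[0x06+2] := {0x1b,0x01}
#3 dst[0x14+3] := {0x1f,0x4a,0x31}
#4 dst[0x01+6] := {0x01,0x1f,0x4a,0x31,0xd6,0x1b}
query mem[0x03]=0x4a, mem[0x17]=0x1b, mem[0x02]=0x1f, mem[0x0a]=0x31, mem[0x12]=0xc6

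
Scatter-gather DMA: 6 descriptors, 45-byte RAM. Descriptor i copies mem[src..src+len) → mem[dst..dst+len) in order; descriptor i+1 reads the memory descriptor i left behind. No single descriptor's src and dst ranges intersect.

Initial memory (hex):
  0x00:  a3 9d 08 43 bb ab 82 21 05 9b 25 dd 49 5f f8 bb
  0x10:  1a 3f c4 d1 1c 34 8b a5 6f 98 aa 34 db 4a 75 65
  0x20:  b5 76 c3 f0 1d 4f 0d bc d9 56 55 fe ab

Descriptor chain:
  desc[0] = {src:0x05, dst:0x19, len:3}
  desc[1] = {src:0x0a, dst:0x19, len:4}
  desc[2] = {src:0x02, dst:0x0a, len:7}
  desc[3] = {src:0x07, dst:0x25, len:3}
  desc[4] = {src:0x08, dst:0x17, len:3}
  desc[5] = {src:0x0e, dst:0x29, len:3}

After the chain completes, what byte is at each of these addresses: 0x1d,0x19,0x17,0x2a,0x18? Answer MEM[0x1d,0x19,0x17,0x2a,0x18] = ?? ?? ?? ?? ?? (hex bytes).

[0] 0x05->0x19 len=3 : ab 82 21
[1] 0x0a->0x19 len=4 : 25 dd 49 5f
[2] 0x02->0x0a len=7 : 08 43 bb ab 82 21 05
[3] 0x07->0x25 len=3 : 21 05 9b
[4] 0x08->0x17 len=3 : 05 9b 08
[5] 0x0e->0x29 len=3 : 82 21 05
query mem[0x1d]=0x4a, mem[0x19]=0x08, mem[0x17]=0x05, mem[0x2a]=0x21, mem[0x18]=0x9b

MEM[0x1d,0x19,0x17,0x2a,0x18] = 4a 08 05 21 9b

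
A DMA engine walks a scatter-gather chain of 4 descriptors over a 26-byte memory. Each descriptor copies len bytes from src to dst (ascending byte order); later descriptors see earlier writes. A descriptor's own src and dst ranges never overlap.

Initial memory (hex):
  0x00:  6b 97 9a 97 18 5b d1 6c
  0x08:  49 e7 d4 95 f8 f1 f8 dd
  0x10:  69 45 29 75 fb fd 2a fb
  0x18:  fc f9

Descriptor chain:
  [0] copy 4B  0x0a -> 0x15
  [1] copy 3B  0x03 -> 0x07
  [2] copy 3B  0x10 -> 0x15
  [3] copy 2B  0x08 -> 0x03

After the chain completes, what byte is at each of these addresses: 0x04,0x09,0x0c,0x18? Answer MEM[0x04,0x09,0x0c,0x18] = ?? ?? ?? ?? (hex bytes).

D0: mem[0x15..0x18] <- [d4 95 f8 f1]
D1: mem[0x07..0x09] <- [97 18 5b]
D2: mem[0x15..0x17] <- [69 45 29]
D3: mem[0x03..0x04] <- [18 5b]
query mem[0x04]=0x5b, mem[0x09]=0x5b, mem[0x0c]=0xf8, mem[0x18]=0xf1

MEM[0x04,0x09,0x0c,0x18] = 5b 5b f8 f1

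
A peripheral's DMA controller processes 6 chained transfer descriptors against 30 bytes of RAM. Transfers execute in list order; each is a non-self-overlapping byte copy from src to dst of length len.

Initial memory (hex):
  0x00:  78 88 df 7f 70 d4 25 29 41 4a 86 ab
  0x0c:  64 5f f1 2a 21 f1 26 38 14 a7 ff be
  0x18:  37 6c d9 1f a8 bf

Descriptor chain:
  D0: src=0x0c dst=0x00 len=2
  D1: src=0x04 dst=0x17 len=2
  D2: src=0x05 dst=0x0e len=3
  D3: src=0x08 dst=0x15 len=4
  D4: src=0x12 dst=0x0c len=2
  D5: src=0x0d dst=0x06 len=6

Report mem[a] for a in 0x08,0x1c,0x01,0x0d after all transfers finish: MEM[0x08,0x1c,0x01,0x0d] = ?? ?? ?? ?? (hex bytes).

  after D0: wrote 2B at 0x00 = 645f
  after D1: wrote 2B at 0x17 = 70d4
  after D2: wrote 3B at 0x0e = d42529
  after D3: wrote 4B at 0x15 = 414a86ab
  after D4: wrote 2B at 0x0c = 2638
  after D5: wrote 6B at 0x06 = 38d42529f126
query mem[0x08]=0x25, mem[0x1c]=0xa8, mem[0x01]=0x5f, mem[0x0d]=0x38

MEM[0x08,0x1c,0x01,0x0d] = 25 a8 5f 38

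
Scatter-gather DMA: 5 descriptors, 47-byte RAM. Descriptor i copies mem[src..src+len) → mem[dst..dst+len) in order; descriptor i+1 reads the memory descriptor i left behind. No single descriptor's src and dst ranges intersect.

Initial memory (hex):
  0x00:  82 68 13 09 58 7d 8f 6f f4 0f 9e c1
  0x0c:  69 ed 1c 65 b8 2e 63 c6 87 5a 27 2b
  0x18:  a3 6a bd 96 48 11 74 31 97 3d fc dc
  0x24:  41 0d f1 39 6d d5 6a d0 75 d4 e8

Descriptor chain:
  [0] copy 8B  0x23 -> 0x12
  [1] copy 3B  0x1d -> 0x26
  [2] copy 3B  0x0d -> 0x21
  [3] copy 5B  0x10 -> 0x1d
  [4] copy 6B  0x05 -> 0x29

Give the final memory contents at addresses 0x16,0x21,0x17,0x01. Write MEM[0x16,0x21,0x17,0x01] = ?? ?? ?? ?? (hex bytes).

D0: mem[0x12..0x19] <- [dc 41 0d f1 39 6d d5 6a]
D1: mem[0x26..0x28] <- [11 74 31]
D2: mem[0x21..0x23] <- [ed 1c 65]
D3: mem[0x1d..0x21] <- [b8 2e dc 41 0d]
D4: mem[0x29..0x2e] <- [7d 8f 6f f4 0f 9e]
query mem[0x16]=0x39, mem[0x21]=0x0d, mem[0x17]=0x6d, mem[0x01]=0x68

MEM[0x16,0x21,0x17,0x01] = 39 0d 6d 68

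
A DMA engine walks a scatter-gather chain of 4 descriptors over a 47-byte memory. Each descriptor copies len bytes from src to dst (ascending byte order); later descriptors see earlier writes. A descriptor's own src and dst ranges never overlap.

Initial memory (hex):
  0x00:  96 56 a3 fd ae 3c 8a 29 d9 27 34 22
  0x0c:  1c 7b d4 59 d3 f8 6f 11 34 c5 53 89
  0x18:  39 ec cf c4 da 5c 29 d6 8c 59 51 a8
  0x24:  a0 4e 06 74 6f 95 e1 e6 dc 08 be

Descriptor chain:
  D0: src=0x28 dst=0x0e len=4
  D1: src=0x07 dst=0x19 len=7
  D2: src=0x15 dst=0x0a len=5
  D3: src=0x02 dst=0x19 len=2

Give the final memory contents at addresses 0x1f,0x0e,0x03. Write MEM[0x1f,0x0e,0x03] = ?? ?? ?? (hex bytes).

#0 dst[0x0e+4] := {0x6f,0x95,0xe1,0xe6}
#1 dst[0x19+7] := {0x29,0xd9,0x27,0x34,0x22,0x1c,0x7b}
#2 dst[0x0a+5] := {0xc5,0x53,0x89,0x39,0x29}
#3 dst[0x19+2] := {0xa3,0xfd}
query mem[0x1f]=0x7b, mem[0x0e]=0x29, mem[0x03]=0xfd

MEM[0x1f,0x0e,0x03] = 7b 29 fd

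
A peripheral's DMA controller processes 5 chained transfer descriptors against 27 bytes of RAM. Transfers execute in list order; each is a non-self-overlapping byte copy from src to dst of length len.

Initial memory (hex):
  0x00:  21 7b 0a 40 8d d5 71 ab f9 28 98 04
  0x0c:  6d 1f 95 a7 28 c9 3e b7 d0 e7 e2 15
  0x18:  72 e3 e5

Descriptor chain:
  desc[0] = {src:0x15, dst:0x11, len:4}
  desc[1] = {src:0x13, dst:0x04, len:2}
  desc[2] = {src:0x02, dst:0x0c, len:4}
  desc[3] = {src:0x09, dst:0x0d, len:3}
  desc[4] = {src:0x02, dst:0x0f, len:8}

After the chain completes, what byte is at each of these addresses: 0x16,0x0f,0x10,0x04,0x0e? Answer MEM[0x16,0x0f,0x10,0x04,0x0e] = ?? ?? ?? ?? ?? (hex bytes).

[0] 0x15->0x11 len=4 : e7 e2 15 72
[1] 0x13->0x04 len=2 : 15 72
[2] 0x02->0x0c len=4 : 0a 40 15 72
[3] 0x09->0x0d len=3 : 28 98 04
[4] 0x02->0x0f len=8 : 0a 40 15 72 71 ab f9 28
query mem[0x16]=0x28, mem[0x0f]=0x0a, mem[0x10]=0x40, mem[0x04]=0x15, mem[0x0e]=0x98

MEM[0x16,0x0f,0x10,0x04,0x0e] = 28 0a 40 15 98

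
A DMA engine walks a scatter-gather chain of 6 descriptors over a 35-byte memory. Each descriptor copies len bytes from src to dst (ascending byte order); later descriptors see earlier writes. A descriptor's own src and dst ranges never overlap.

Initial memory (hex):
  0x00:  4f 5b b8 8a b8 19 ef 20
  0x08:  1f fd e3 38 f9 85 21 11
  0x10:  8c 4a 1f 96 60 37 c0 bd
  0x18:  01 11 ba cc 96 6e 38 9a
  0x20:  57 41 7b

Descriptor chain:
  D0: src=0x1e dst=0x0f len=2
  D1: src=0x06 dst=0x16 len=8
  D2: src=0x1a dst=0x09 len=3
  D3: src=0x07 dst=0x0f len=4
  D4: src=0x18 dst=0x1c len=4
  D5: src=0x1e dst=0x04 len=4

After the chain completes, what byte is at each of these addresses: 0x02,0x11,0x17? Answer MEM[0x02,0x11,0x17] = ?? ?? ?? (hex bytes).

MEM[0x02,0x11,0x17] = b8 e3 20

D0: mem[0x0f..0x10] <- [38 9a]
D1: mem[0x16..0x1d] <- [ef 20 1f fd e3 38 f9 85]
D2: mem[0x09..0x0b] <- [e3 38 f9]
D3: mem[0x0f..0x12] <- [20 1f e3 38]
D4: mem[0x1c..0x1f] <- [1f fd e3 38]
D5: mem[0x04..0x07] <- [e3 38 57 41]
query mem[0x02]=0xb8, mem[0x11]=0xe3, mem[0x17]=0x20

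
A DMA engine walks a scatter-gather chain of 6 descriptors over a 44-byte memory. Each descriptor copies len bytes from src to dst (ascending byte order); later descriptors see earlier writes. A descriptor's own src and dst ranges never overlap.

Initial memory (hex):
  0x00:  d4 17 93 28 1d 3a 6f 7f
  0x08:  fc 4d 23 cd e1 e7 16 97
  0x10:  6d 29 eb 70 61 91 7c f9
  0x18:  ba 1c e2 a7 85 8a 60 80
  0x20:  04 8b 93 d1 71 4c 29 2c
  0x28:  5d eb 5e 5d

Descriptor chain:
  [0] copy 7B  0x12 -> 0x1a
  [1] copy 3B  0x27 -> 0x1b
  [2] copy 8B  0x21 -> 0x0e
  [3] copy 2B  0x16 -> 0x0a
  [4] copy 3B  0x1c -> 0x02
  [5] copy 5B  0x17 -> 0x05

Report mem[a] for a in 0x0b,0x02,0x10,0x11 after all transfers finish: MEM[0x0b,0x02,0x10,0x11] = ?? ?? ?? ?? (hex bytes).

MEM[0x0b,0x02,0x10,0x11] = f9 5d d1 71

#0 dst[0x1a+7] := {0xeb,0x70,0x61,0x91,0x7c,0xf9,0xba}
#1 dst[0x1b+3] := {0x2c,0x5d,0xeb}
#2 dst[0x0e+8] := {0x8b,0x93,0xd1,0x71,0x4c,0x29,0x2c,0x5d}
#3 dst[0x0a+2] := {0x7c,0xf9}
#4 dst[0x02+3] := {0x5d,0xeb,0x7c}
#5 dst[0x05+5] := {0xf9,0xba,0x1c,0xeb,0x2c}
query mem[0x0b]=0xf9, mem[0x02]=0x5d, mem[0x10]=0xd1, mem[0x11]=0x71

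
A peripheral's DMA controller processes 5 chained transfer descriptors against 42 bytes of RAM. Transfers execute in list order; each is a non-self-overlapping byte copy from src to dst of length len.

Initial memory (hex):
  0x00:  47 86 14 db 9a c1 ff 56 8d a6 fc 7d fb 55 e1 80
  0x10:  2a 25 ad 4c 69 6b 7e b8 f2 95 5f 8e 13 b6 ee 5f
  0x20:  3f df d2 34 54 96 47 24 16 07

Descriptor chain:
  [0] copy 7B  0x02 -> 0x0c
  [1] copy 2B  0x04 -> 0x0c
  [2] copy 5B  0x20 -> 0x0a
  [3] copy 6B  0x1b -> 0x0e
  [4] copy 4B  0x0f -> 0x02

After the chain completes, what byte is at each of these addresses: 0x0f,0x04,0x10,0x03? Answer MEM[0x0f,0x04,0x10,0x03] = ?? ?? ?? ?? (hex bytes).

MEM[0x0f,0x04,0x10,0x03] = 13 ee b6 b6

#0 dst[0x0c+7] := {0x14,0xdb,0x9a,0xc1,0xff,0x56,0x8d}
#1 dst[0x0c+2] := {0x9a,0xc1}
#2 dst[0x0a+5] := {0x3f,0xdf,0xd2,0x34,0x54}
#3 dst[0x0e+6] := {0x8e,0x13,0xb6,0xee,0x5f,0x3f}
#4 dst[0x02+4] := {0x13,0xb6,0xee,0x5f}
query mem[0x0f]=0x13, mem[0x04]=0xee, mem[0x10]=0xb6, mem[0x03]=0xb6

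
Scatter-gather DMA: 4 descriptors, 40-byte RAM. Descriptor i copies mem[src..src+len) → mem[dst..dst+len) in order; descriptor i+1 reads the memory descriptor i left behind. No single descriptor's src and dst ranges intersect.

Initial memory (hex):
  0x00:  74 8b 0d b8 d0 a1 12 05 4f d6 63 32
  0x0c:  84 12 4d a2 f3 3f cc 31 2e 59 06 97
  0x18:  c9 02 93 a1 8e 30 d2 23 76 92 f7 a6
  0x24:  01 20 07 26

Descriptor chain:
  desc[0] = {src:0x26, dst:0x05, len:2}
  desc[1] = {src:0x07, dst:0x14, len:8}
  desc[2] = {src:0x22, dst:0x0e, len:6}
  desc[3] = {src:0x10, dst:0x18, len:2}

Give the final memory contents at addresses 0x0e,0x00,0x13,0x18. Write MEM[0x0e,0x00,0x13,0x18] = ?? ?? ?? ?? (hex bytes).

#0 dst[0x05+2] := {0x07,0x26}
#1 dst[0x14+8] := {0x05,0x4f,0xd6,0x63,0x32,0x84,0x12,0x4d}
#2 dst[0x0e+6] := {0xf7,0xa6,0x01,0x20,0x07,0x26}
#3 dst[0x18+2] := {0x01,0x20}
query mem[0x0e]=0xf7, mem[0x00]=0x74, mem[0x13]=0x26, mem[0x18]=0x01

MEM[0x0e,0x00,0x13,0x18] = f7 74 26 01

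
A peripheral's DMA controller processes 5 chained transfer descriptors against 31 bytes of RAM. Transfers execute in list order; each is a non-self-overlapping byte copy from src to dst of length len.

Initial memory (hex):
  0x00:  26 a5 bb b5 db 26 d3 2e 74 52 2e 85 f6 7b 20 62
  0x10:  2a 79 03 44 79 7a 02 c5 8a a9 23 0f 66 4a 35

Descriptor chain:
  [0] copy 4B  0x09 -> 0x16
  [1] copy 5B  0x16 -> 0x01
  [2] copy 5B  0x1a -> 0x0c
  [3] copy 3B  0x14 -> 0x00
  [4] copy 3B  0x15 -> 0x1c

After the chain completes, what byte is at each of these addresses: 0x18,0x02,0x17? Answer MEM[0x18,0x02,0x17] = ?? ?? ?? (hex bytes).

  after D0: wrote 4B at 0x16 = 522e85f6
  after D1: wrote 5B at 0x01 = 522e85f623
  after D2: wrote 5B at 0x0c = 230f664a35
  after D3: wrote 3B at 0x00 = 797a52
  after D4: wrote 3B at 0x1c = 7a522e
query mem[0x18]=0x85, mem[0x02]=0x52, mem[0x17]=0x2e

MEM[0x18,0x02,0x17] = 85 52 2e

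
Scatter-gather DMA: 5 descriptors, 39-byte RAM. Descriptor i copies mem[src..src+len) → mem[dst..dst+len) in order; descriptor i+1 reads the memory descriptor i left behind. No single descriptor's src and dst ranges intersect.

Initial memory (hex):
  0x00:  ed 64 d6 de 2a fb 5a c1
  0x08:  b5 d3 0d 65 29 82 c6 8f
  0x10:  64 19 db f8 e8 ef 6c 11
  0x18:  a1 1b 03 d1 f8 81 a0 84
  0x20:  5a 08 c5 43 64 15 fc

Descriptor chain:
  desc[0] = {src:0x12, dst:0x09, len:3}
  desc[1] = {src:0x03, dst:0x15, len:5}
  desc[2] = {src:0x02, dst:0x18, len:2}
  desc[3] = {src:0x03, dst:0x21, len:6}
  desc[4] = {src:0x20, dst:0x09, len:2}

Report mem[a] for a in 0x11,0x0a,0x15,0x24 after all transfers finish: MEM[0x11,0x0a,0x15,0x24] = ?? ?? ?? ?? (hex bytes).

D0: mem[0x09..0x0b] <- [db f8 e8]
D1: mem[0x15..0x19] <- [de 2a fb 5a c1]
D2: mem[0x18..0x19] <- [d6 de]
D3: mem[0x21..0x26] <- [de 2a fb 5a c1 b5]
D4: mem[0x09..0x0a] <- [5a de]
query mem[0x11]=0x19, mem[0x0a]=0xde, mem[0x15]=0xde, mem[0x24]=0x5a

MEM[0x11,0x0a,0x15,0x24] = 19 de de 5a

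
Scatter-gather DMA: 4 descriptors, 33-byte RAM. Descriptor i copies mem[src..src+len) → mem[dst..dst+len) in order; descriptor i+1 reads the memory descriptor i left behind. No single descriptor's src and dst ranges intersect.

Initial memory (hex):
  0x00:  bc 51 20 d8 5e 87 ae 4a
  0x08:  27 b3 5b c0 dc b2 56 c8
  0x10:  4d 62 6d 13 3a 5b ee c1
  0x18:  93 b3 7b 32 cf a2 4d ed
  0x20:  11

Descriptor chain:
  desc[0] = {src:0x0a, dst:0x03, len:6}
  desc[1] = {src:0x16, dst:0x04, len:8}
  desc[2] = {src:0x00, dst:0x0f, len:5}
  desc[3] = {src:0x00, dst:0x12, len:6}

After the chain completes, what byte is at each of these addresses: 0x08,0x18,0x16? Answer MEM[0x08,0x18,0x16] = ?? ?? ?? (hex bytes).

MEM[0x08,0x18,0x16] = 7b 93 ee

  after D0: wrote 6B at 0x03 = 5bc0dcb256c8
  after D1: wrote 8B at 0x04 = eec193b37b32cfa2
  after D2: wrote 5B at 0x0f = bc51205bee
  after D3: wrote 6B at 0x12 = bc51205beec1
query mem[0x08]=0x7b, mem[0x18]=0x93, mem[0x16]=0xee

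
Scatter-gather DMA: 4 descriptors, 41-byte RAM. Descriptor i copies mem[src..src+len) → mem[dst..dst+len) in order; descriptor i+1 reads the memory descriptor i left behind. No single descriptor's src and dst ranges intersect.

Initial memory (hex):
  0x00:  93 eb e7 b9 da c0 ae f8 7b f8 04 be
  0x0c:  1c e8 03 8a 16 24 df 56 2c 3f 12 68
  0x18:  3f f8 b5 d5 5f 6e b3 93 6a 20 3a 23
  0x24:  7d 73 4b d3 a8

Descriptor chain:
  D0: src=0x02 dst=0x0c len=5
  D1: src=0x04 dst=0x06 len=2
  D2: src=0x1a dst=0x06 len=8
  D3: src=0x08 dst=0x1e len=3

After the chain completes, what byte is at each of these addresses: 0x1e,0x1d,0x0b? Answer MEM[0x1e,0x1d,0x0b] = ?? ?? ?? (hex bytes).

MEM[0x1e,0x1d,0x0b] = 5f 6e 93

D0: mem[0x0c..0x10] <- [e7 b9 da c0 ae]
D1: mem[0x06..0x07] <- [da c0]
D2: mem[0x06..0x0d] <- [b5 d5 5f 6e b3 93 6a 20]
D3: mem[0x1e..0x20] <- [5f 6e b3]
query mem[0x1e]=0x5f, mem[0x1d]=0x6e, mem[0x0b]=0x93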